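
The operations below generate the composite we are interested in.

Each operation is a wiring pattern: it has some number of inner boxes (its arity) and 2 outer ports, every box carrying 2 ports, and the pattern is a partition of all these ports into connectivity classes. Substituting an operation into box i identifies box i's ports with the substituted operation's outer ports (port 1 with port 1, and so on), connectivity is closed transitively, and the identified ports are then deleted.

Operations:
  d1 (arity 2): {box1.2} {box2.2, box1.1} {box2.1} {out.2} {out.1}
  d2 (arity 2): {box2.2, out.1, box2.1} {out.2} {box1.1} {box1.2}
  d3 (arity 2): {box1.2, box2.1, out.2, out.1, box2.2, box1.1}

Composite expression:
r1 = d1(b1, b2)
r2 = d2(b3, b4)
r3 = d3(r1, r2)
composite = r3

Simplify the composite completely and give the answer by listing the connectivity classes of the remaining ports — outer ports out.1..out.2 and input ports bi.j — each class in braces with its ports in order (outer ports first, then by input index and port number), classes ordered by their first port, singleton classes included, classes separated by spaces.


{out.1, out.2, b4.1, b4.2} {b1.1, b2.2} {b1.2} {b2.1} {b3.1} {b3.2}

Treat the ports identified at d3 as solder joints: merge, then drop.
stage d1: inputs (b1, b2), connectivity {out.1} {out.2} {b1.1, b2.2} {b1.2} {b2.1}, out.j its boundary
stage d2: inputs (b3, b4), connectivity {out.1, b4.1, b4.2} {out.2} {b3.1} {b3.2}, out.j its boundary
stage d3: inputs (b1, b2, b3, b4), connectivity {out.1, out.2, b4.1, b4.2} {b1.1, b2.2} {b1.2} {b2.1} {b3.1} {b3.2}, out.j its boundary


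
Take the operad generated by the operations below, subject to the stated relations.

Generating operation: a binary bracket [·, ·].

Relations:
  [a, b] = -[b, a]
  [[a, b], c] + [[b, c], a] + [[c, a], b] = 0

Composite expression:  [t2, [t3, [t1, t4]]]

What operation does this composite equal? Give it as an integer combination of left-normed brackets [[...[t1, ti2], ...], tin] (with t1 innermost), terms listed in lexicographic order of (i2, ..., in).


Expand each bracket as ab - ba; the t1-initial words give the coefficients.
Composite bracket: [t2, [t3, [t1, t4]]]
Applying ab - ba throughout gives 8 signed words (2^3 = 8).
Coefficients come from the t1-initial words:
  t1t4t3t2 appears with sign +1, giving the term +[[[t1, t4], t3], t2]

[[[t1, t4], t3], t2]


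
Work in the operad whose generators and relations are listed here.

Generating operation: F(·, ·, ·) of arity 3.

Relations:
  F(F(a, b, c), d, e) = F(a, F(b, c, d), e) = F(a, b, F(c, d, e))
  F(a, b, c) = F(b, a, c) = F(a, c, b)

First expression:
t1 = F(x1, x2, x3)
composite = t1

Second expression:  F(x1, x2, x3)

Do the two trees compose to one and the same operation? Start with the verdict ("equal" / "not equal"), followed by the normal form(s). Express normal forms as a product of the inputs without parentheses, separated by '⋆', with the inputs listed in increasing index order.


The first expression reduces to x1 ⋆ x2 ⋆ x3
The second expression reduces to x1 ⋆ x2 ⋆ x3
Same normal form: equal.

equal; both compose to x1 ⋆ x2 ⋆ x3


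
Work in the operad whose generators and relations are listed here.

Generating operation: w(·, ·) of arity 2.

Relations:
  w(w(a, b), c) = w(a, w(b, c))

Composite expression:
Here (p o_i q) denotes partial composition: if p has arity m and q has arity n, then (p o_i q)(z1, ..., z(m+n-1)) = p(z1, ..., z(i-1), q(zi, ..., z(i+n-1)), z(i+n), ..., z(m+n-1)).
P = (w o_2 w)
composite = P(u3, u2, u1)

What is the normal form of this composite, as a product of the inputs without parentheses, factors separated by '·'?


u3 · u2 · u1

All parenthesizations of w agree; list the u-inputs left to right.
w(u2, u1) linearizes to u2 · u1
w(u3, w(u2, u1)) linearizes to u3 · u2 · u1


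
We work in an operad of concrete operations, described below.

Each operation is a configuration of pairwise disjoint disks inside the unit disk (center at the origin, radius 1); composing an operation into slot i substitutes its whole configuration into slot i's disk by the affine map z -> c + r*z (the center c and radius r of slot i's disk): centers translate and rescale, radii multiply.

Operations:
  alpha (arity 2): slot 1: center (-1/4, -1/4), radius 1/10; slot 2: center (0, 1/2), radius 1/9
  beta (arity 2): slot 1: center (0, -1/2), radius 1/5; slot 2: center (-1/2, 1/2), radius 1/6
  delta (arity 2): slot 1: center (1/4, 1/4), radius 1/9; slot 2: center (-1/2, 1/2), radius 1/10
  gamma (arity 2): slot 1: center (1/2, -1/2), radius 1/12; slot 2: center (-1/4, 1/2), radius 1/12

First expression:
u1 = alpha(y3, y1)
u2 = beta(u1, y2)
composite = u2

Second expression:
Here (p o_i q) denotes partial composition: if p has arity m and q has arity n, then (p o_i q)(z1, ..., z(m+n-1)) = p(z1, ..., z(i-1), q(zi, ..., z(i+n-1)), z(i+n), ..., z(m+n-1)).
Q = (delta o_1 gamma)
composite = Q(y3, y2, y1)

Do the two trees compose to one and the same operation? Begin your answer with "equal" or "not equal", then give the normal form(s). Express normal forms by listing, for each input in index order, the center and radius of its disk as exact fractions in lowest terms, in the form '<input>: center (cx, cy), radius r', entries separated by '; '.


not equal; the first gives y1: center (0, -2/5), radius 1/45; y2: center (-1/2, 1/2), radius 1/6; y3: center (-1/20, -11/20), radius 1/50 and the second y1: center (-1/2, 1/2), radius 1/10; y2: center (2/9, 11/36), radius 1/108; y3: center (11/36, 7/36), radius 1/108

The first expression reduces to y1: center (0, -2/5), radius 1/45; y2: center (-1/2, 1/2), radius 1/6; y3: center (-1/20, -11/20), radius 1/50
The second expression reduces to y1: center (-1/2, 1/2), radius 1/10; y2: center (2/9, 11/36), radius 1/108; y3: center (11/36, 7/36), radius 1/108
The normal forms differ: not equal.


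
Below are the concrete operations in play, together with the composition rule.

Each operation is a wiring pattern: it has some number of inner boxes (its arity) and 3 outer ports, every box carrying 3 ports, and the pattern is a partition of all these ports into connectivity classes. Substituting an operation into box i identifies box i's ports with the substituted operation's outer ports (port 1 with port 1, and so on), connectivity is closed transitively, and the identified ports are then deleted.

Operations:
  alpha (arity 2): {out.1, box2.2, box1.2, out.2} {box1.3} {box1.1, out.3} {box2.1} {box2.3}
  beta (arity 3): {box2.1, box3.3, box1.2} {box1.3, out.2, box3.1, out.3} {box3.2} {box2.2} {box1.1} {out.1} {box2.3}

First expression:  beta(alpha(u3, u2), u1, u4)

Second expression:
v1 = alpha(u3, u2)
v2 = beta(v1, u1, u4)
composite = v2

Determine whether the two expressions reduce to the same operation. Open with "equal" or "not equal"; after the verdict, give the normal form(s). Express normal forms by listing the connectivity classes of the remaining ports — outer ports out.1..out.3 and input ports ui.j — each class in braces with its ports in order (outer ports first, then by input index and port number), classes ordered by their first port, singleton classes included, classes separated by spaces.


equal: each reduces to {out.1} {out.2, out.3, u3.1, u4.1} {u1.1, u2.2, u3.2, u4.3} {u1.2} {u1.3} {u2.1} {u2.3} {u3.3} {u4.2}

The first expression, normalized: {out.1} {out.2, out.3, u3.1, u4.1} {u1.1, u2.2, u3.2, u4.3} {u1.2} {u1.3} {u2.1} {u2.3} {u3.3} {u4.2}
The second expression, normalized: {out.1} {out.2, out.3, u3.1, u4.1} {u1.1, u2.2, u3.2, u4.3} {u1.2} {u1.3} {u2.1} {u2.3} {u3.3} {u4.2}
The normal forms match — equal.


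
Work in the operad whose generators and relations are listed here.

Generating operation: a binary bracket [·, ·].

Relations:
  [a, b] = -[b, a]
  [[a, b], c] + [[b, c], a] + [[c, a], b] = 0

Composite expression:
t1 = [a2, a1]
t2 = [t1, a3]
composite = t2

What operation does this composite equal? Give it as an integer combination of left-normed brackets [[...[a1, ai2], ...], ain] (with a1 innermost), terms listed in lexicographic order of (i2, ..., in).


-[[a1, a2], a3]


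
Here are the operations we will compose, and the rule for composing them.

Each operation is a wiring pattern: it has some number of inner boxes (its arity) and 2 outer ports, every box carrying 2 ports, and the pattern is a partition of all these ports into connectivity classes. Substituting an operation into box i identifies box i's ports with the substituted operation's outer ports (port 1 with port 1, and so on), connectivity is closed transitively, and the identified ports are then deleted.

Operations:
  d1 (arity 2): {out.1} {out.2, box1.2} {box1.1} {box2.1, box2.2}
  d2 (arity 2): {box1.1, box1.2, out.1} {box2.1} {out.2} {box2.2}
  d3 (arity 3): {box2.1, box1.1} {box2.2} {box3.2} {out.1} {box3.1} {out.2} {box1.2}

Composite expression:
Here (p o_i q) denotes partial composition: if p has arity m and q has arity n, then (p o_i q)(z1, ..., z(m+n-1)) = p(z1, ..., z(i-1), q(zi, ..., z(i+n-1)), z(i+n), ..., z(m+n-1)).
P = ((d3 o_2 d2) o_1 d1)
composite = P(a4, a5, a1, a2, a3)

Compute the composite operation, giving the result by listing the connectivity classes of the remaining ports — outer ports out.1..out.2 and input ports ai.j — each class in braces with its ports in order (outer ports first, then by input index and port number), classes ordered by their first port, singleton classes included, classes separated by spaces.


{out.1} {out.2} {a1.1, a1.2} {a2.1} {a2.2} {a3.1} {a3.2} {a4.1} {a4.2} {a5.1, a5.2}

Two ports join when wires chain via d3-identified ports.
through d1, on inputs (a4, a5): {out.1} {out.2, a4.2} {a4.1} {a5.1, a5.2} (out.j = stage outer ports)
through d2, on inputs (a1, a2): {out.1, a1.1, a1.2} {out.2} {a2.1} {a2.2} (out.j = stage outer ports)
through d3, on inputs (a4, a5, a1, a2, a3): {out.1} {out.2} {a1.1, a1.2} {a2.1} {a2.2} {a3.1} {a3.2} {a4.1} {a4.2} {a5.1, a5.2} (out.j = stage outer ports)


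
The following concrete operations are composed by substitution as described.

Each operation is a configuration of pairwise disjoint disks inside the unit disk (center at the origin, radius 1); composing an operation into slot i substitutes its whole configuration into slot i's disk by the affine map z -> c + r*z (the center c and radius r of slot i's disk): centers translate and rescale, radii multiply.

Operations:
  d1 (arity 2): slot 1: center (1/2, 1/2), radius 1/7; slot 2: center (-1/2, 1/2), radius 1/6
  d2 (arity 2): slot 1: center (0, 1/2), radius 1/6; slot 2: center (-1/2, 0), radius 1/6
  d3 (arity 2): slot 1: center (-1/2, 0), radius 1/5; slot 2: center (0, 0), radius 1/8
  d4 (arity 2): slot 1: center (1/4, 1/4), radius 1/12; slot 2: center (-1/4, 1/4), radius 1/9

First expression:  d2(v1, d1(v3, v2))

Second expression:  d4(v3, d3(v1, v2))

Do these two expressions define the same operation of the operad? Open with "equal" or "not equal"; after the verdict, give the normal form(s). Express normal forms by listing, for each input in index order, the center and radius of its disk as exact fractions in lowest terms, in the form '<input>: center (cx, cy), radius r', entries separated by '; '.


not equal: they reduce to v1: center (0, 1/2), radius 1/6; v2: center (-7/12, 1/12), radius 1/36; v3: center (-5/12, 1/12), radius 1/42 and v1: center (-11/36, 1/4), radius 1/45; v2: center (-1/4, 1/4), radius 1/72; v3: center (1/4, 1/4), radius 1/12

The first expression reduces to v1: center (0, 1/2), radius 1/6; v2: center (-7/12, 1/12), radius 1/36; v3: center (-5/12, 1/12), radius 1/42
The second expression reduces to v1: center (-11/36, 1/4), radius 1/45; v2: center (-1/4, 1/4), radius 1/72; v3: center (1/4, 1/4), radius 1/12
They disagree, so not equal.


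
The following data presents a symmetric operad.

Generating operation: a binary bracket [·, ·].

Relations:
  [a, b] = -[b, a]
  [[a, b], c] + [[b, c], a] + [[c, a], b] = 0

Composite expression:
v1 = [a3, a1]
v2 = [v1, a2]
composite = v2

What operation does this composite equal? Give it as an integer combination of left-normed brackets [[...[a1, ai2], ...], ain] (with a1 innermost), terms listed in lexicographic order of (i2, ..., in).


-[[a1, a3], a2]

A multilinear Lie element is pinned by a1-initial words (a1 innermost).
Composite bracket: [[a3, a1], a2]
The bracket unfolds into 4 signed words via [a, b] = ab - ba (2^2 = 4).
Words beginning with a1 determine it all:
  from a1a3a2, sign -1: term -[[a1, a3], a2]


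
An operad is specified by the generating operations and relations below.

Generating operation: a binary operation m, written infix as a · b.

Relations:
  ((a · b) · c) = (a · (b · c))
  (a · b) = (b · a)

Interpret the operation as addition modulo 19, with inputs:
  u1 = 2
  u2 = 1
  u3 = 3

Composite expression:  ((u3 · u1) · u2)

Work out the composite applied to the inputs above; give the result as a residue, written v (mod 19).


6 (mod 19)

(u3 · u1) = 5
((u3 · u1) · u2) = 6


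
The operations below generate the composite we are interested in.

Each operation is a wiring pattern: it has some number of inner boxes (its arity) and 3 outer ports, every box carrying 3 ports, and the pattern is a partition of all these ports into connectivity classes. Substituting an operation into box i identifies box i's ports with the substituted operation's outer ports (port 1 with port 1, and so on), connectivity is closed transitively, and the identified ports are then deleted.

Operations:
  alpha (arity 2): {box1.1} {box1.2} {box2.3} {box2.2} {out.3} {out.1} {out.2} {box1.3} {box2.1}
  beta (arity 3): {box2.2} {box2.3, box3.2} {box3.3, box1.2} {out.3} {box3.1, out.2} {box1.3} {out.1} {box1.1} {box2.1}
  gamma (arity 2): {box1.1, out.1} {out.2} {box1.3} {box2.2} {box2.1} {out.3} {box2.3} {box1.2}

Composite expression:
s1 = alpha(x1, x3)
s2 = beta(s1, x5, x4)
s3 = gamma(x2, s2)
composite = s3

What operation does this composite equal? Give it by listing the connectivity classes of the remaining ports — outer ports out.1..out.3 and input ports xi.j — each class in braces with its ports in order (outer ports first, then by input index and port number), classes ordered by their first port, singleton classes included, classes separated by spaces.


Two ports join when wires chain via gamma-identified ports.
after alpha, the pattern on (x1, x3) reads {out.1} {out.2} {out.3} {x1.1} {x1.2} {x1.3} {x3.1} {x3.2} {x3.3} (out.j = its outer ports)
after beta, the pattern on (x1, x3, x5, x4) reads {out.1} {out.2, x4.1} {out.3} {x1.1} {x1.2} {x1.3} {x3.1} {x3.2} {x3.3} {x4.2, x5.3} {x4.3} {x5.1} {x5.2} (out.j = its outer ports)
after gamma, the pattern on (x2, x1, x3, x5, x4) reads {out.1, x2.1} {out.2} {out.3} {x1.1} {x1.2} {x1.3} {x2.2} {x2.3} {x3.1} {x3.2} {x3.3} {x4.1} {x4.2, x5.3} {x4.3} {x5.1} {x5.2} (out.j = its outer ports)

{out.1, x2.1} {out.2} {out.3} {x1.1} {x1.2} {x1.3} {x2.2} {x2.3} {x3.1} {x3.2} {x3.3} {x4.1} {x4.2, x5.3} {x4.3} {x5.1} {x5.2}


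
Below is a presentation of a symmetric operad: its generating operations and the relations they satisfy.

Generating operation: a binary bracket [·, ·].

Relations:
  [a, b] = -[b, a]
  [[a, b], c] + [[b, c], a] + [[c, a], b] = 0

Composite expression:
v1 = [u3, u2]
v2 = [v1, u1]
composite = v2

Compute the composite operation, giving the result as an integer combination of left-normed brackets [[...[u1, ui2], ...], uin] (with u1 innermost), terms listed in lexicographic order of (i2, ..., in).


Skip Jacobi rewriting: expand, keep u1-initial words, read off terms.
Composite bracket: [[u3, u2], u1]
Full expansion: 4 signed words from ab - ba (2^2 = 4).
Words beginning with u1 determine it all:
  word u1u2u3 has sign +1, contributing +[[u1, u2], u3]
  word u1u3u2 has sign -1, contributing -[[u1, u3], u2]

[[u1, u2], u3] - [[u1, u3], u2]


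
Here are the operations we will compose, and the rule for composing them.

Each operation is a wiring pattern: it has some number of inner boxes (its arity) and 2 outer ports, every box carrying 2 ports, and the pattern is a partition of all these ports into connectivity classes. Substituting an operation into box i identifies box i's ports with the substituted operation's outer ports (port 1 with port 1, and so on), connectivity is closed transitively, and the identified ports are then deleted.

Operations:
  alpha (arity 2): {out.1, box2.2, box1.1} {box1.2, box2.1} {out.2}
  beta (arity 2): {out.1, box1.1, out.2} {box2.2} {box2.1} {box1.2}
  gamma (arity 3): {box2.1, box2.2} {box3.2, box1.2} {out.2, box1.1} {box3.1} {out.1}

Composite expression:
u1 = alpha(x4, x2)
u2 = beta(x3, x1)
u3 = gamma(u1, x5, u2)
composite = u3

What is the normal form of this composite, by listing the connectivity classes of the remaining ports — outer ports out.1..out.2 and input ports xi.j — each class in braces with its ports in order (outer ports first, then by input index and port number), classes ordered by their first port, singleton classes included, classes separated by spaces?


Substituting into gamma glues patterns; closure does the rest.
stage alpha: inputs (x4, x2), connectivity {out.1, x2.2, x4.1} {out.2} {x2.1, x4.2}, out.j its boundary
stage beta: inputs (x3, x1), connectivity {out.1, out.2, x3.1} {x1.1} {x1.2} {x3.2}, out.j its boundary
stage gamma: inputs (x4, x2, x5, x3, x1), connectivity {out.1} {out.2, x2.2, x4.1} {x1.1} {x1.2} {x2.1, x4.2} {x3.1} {x3.2} {x5.1, x5.2}, out.j its boundary

{out.1} {out.2, x2.2, x4.1} {x1.1} {x1.2} {x2.1, x4.2} {x3.1} {x3.2} {x5.1, x5.2}


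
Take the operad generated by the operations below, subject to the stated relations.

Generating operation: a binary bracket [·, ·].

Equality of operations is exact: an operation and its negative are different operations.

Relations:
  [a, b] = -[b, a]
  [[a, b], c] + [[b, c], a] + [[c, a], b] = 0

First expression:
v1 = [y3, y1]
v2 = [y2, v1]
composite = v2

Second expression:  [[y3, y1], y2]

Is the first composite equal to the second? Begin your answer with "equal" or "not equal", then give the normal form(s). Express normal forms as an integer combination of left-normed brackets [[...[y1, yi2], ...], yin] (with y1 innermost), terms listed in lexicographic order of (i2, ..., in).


not equal: they reduce to [[y1, y3], y2] and -[[y1, y3], y2]


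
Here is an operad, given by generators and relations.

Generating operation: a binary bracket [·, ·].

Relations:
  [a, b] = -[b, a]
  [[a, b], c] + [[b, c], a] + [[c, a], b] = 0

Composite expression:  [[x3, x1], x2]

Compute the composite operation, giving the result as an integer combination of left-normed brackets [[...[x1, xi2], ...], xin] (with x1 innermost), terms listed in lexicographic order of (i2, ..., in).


-[[x1, x3], x2]

A multilinear Lie element is pinned by x1-initial words (x1 innermost).
Composite bracket: [[x3, x1], x2]
The bracket unfolds into 4 signed words via [a, b] = ab - ba (2^2 = 4).
Keep just the words that open with x1:
  x1x3x2 (sign -1) contributes -[[x1, x3], x2]


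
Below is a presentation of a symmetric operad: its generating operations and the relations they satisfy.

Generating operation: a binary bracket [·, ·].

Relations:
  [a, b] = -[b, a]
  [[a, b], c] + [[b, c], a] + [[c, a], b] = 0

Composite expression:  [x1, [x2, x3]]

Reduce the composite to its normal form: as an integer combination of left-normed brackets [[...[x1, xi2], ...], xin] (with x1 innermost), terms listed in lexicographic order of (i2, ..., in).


[[x1, x2], x3] - [[x1, x3], x2]


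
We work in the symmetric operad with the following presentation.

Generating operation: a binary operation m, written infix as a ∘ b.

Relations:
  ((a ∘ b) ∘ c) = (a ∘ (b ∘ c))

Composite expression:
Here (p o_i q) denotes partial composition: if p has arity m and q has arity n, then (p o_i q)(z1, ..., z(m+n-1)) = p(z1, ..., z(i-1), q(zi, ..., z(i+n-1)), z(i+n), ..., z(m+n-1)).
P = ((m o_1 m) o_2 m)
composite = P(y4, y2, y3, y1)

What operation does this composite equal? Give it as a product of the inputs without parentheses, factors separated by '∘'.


y4 ∘ y2 ∘ y3 ∘ y1


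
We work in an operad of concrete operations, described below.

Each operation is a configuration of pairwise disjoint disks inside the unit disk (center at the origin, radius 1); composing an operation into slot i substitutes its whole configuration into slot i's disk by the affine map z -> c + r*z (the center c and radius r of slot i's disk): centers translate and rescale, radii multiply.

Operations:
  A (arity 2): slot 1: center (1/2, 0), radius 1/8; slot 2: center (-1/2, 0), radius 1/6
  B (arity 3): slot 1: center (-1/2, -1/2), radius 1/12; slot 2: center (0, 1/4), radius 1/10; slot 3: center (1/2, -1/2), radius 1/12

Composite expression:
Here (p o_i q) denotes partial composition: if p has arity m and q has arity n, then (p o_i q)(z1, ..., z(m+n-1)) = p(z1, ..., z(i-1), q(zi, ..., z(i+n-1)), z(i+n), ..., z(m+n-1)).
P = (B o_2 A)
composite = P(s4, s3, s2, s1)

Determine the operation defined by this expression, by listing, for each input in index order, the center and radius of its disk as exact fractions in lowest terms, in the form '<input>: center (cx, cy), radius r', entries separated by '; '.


s1: center (1/2, -1/2), radius 1/12; s2: center (-1/20, 1/4), radius 1/60; s3: center (1/20, 1/4), radius 1/80; s4: center (-1/2, -1/2), radius 1/12


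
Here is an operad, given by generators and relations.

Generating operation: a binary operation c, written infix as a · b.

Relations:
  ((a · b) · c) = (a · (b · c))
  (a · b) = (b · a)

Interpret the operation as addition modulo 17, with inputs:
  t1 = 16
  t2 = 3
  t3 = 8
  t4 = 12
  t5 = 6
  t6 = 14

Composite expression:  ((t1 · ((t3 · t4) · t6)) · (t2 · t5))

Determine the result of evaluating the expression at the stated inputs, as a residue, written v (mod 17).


8 (mod 17)


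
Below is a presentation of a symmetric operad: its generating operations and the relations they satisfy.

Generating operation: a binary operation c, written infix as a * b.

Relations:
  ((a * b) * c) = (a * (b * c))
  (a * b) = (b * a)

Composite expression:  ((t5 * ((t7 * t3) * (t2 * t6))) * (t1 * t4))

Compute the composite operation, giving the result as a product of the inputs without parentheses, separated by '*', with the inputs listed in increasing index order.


t1 * t2 * t3 * t4 * t5 * t6 * t7

With c associative and commutative, the t-input set is all that matters.
(t7 * t3) flattens to t7 * t3
(t2 * t6) flattens to t2 * t6
((t7 * t3) * (t2 * t6)) flattens to t7 * t3 * t2 * t6
(t5 * ((t7 * t3) * (t2 * t6))) flattens to t5 * t7 * t3 * t2 * t6
(t1 * t4) flattens to t1 * t4
((t5 * ((t7 * t3) * (t2 * t6))) * (t1 * t4)) flattens to t5 * t7 * t3 * t2 * t6 * t1 * t4
rearranged into index order: t1 * t2 * t3 * t4 * t5 * t6 * t7


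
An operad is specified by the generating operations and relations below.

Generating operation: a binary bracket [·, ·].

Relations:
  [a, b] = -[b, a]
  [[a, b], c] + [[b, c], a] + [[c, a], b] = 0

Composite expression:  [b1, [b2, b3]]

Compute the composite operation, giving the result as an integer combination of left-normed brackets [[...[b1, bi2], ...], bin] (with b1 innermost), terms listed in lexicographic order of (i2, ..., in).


[[b1, b2], b3] - [[b1, b3], b2]

Antisymmetry and Jacobi reduce to b1-anchored left-normed brackets.
Composite bracket: [b1, [b2, b3]]
Expanding via [a, b] = ab - ba: 4 signed words (2^2 = 4).
Only words starting with b1 matter:
  b1b2b3 (sign +1) contributes +[[b1, b2], b3]
  b1b3b2 (sign -1) contributes -[[b1, b3], b2]


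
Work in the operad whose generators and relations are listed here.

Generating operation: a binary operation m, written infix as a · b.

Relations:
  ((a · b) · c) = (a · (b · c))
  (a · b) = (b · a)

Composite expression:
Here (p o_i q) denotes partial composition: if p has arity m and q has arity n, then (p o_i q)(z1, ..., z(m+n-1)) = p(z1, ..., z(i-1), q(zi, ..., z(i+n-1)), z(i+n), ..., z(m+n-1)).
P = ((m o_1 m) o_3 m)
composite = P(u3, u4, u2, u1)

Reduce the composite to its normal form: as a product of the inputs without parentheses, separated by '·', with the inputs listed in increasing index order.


u1 · u2 · u3 · u4

Key point: m commutes, so take the u-inputs in any fixed order.
(u3 · u4) reduces to u3 · u4
(u2 · u1) reduces to u2 · u1
((u3 · u4) · (u2 · u1)) reduces to u3 · u4 · u2 · u1
sorting the factors by input index: u1 · u2 · u3 · u4


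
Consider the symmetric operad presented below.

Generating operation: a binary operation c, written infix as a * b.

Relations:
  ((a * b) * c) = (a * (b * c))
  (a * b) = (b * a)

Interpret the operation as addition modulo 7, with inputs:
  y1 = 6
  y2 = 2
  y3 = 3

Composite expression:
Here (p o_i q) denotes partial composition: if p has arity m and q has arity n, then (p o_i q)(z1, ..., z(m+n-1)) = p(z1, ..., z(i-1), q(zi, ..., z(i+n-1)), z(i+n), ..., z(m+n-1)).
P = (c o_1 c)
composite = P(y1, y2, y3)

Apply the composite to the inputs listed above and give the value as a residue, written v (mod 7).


4 (mod 7)

(y1 * y2) = 1
((y1 * y2) * y3) = 4


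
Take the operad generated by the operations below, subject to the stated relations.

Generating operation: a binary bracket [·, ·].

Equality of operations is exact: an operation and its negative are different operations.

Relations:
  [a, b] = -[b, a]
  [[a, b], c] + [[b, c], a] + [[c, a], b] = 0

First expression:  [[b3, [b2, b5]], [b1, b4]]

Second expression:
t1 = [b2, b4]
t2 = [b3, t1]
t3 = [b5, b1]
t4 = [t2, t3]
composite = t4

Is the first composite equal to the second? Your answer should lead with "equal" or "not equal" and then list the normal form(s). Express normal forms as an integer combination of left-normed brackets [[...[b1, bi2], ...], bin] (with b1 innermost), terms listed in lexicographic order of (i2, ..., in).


not equal — first [[[[b1, b4], b2], b5], b3] - [[[[b1, b4], b3], b2], b5] + [[[[b1, b4], b3], b5], b2] - [[[[b1, b4], b5], b2], b3], second -[[[[b1, b5], b2], b4], b3] + [[[[b1, b5], b3], b2], b4] - [[[[b1, b5], b3], b4], b2] + [[[[b1, b5], b4], b2], b3]

The first composite normalizes to [[[[b1, b4], b2], b5], b3] - [[[[b1, b4], b3], b2], b5] + [[[[b1, b4], b3], b5], b2] - [[[[b1, b4], b5], b2], b3]
The second composite normalizes to -[[[[b1, b5], b2], b4], b3] + [[[[b1, b5], b3], b2], b4] - [[[[b1, b5], b3], b4], b2] + [[[[b1, b5], b4], b2], b3]
The normal forms differ: not equal.


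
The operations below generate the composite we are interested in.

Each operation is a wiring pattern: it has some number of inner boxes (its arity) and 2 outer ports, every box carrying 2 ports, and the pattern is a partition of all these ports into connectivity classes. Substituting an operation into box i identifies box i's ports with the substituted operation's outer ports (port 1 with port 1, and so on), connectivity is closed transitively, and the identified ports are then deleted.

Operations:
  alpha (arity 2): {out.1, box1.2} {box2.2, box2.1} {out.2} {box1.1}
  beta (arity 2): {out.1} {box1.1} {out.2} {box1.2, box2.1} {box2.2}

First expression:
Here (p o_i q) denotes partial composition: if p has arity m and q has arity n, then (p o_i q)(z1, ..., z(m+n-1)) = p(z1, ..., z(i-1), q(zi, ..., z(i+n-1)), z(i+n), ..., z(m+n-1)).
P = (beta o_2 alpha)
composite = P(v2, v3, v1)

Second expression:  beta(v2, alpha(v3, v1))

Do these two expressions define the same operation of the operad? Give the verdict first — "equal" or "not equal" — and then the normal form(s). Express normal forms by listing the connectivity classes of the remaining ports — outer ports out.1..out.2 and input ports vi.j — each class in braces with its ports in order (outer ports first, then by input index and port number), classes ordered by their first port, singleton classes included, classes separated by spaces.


equal: each reduces to {out.1} {out.2} {v1.1, v1.2} {v2.1} {v2.2, v3.2} {v3.1}

The first expression, normalized: {out.1} {out.2} {v1.1, v1.2} {v2.1} {v2.2, v3.2} {v3.1}
The second expression, normalized: {out.1} {out.2} {v1.1, v1.2} {v2.1} {v2.2, v3.2} {v3.1}
The normal forms match — equal.


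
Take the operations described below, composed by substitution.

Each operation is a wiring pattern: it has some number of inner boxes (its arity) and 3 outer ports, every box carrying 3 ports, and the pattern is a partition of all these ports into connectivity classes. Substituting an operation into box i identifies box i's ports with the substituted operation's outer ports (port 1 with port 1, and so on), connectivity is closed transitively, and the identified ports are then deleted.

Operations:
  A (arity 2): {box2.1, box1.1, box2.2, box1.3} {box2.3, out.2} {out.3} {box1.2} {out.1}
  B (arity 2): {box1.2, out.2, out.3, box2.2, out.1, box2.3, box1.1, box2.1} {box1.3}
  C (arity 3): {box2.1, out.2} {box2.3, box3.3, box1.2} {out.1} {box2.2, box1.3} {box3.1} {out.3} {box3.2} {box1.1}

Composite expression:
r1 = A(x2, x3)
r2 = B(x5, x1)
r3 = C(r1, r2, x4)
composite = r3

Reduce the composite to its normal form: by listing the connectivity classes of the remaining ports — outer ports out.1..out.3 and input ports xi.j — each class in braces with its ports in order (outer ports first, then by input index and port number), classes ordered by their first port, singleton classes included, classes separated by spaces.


{out.1} {out.2, x1.1, x1.2, x1.3, x3.3, x4.3, x5.1, x5.2} {out.3} {x2.1, x2.3, x3.1, x3.2} {x2.2} {x4.1} {x4.2} {x5.3}


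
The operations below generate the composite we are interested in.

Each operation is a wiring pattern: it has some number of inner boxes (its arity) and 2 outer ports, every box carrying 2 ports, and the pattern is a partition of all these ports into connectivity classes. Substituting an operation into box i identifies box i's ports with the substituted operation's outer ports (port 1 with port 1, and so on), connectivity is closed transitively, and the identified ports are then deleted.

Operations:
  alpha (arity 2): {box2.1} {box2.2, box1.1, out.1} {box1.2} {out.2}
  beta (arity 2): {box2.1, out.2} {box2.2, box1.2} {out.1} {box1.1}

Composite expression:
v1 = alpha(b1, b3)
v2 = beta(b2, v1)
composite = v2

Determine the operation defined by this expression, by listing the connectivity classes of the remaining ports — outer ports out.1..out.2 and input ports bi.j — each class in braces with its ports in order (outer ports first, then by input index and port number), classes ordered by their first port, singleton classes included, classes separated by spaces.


Substituting into beta glues patterns; closure does the rest.
stage alpha: inputs (b1, b3), connectivity {out.1, b1.1, b3.2} {out.2} {b1.2} {b3.1}, out.j its boundary
stage beta: inputs (b2, b1, b3), connectivity {out.1} {out.2, b1.1, b3.2} {b1.2} {b2.1} {b2.2} {b3.1}, out.j its boundary

{out.1} {out.2, b1.1, b3.2} {b1.2} {b2.1} {b2.2} {b3.1}


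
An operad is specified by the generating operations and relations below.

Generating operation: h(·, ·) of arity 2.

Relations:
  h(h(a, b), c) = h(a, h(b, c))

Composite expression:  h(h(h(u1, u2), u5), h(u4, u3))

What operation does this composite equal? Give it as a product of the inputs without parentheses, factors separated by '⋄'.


u1 ⋄ u2 ⋄ u5 ⋄ u4 ⋄ u3


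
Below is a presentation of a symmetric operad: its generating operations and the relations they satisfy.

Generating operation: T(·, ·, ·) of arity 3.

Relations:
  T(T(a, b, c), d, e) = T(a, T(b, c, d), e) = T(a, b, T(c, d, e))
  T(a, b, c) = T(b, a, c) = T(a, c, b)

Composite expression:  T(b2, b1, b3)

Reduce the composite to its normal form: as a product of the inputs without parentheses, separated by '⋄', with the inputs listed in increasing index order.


b1 ⋄ b2 ⋄ b3

Any arrangement under T is one operation, so sort the b-inputs.
T(b2, b1, b3) flattens to b2 ⋄ b1 ⋄ b3
commutativity sorts the factors: b1 ⋄ b2 ⋄ b3


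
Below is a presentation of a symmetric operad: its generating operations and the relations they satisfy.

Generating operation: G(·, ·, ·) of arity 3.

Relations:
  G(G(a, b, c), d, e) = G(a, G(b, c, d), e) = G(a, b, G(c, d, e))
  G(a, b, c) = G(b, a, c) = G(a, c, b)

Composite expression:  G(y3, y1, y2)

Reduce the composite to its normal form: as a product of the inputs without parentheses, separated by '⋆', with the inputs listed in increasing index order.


y1 ⋆ y2 ⋆ y3

Reordering under G is free, so list the y-inputs canonically.
G(y3, y1, y2) spells out as y3 ⋆ y1 ⋆ y2
putting the inputs in ascending order: y1 ⋆ y2 ⋆ y3


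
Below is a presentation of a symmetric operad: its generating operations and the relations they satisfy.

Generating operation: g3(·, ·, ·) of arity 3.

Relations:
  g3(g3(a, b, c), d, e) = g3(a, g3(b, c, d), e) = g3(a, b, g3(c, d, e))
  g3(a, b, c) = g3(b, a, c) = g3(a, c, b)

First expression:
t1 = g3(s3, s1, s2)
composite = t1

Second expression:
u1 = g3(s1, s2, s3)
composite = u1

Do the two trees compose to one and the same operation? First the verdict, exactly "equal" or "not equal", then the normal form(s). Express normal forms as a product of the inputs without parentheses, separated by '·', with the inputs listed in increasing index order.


equal; the common form is s1 · s2 · s3

Reducing the first expression gives s1 · s2 · s3
Reducing the second expression gives s1 · s2 · s3
Both agree, so they are equal.


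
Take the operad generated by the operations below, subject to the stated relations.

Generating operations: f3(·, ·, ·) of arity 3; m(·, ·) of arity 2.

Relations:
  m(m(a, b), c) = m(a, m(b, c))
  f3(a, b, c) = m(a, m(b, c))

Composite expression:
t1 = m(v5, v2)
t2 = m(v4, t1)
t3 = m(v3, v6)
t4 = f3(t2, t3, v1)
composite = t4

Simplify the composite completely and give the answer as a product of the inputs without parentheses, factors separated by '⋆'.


Key point: f3 is associative — brackets drop, the v-order remains.
m(v5, v2) flattens to v5 ⋆ v2
m(v4, m(v5, v2)) flattens to v4 ⋆ v5 ⋆ v2
m(v3, v6) flattens to v3 ⋆ v6
f3(m(v4, m(v5, v2)), m(v3, v6), v1) flattens to v4 ⋆ v5 ⋆ v2 ⋆ v3 ⋆ v6 ⋆ v1

v4 ⋆ v5 ⋆ v2 ⋆ v3 ⋆ v6 ⋆ v1


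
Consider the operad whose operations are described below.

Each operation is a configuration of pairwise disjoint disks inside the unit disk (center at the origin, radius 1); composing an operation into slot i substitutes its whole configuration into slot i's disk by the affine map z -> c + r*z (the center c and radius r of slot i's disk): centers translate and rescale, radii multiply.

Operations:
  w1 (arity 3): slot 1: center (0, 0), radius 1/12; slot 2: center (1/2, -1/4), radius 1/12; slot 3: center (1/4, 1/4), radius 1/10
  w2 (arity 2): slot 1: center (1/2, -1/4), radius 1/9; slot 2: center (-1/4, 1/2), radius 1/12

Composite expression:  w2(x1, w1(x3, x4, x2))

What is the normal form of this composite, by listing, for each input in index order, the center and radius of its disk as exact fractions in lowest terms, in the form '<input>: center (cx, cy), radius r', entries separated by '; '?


x1: center (1/2, -1/4), radius 1/9; x2: center (-11/48, 25/48), radius 1/120; x3: center (-1/4, 1/2), radius 1/144; x4: center (-5/24, 23/48), radius 1/144

Below w2, radii multiply path by path; the x-disk centers shift.
x1: after 1 affine step, its disk has center (1/2, -1/4), radius 1/9
x3: after 2 affine steps, its disk has center (-1/4, 1/2), radius 1/144
x4: after 2 affine steps, its disk has center (-5/24, 23/48), radius 1/144
x2: after 2 affine steps, its disk has center (-11/48, 25/48), radius 1/120


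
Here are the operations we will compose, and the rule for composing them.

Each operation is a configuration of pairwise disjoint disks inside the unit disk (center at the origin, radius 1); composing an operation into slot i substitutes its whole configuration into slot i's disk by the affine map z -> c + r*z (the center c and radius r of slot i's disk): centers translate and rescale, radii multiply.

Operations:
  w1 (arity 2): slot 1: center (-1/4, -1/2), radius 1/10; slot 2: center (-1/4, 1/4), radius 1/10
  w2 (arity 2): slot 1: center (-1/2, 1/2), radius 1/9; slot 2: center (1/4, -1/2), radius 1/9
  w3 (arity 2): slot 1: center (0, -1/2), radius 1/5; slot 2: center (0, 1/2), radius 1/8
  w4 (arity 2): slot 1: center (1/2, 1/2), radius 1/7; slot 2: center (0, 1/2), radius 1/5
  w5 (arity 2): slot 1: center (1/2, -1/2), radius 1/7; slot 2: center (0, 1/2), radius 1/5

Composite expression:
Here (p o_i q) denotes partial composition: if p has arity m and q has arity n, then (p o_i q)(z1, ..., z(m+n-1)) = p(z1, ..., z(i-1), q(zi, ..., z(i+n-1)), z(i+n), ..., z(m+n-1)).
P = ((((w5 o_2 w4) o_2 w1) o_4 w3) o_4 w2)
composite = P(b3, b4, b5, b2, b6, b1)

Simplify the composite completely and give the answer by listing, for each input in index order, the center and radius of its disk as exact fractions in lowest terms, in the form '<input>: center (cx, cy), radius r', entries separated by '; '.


b1: center (0, 31/50), radius 1/200; b2: center (-1/250, 73/125), radius 1/1125; b3: center (1/2, -1/2), radius 1/7; b4: center (13/140, 41/70), radius 1/350; b5: center (13/140, 17/28), radius 1/350; b6: center (1/500, 72/125), radius 1/1125

Each b-disk chains the slot maps above it in w5; radii multiply.
for b3, the 1-step affine chain lands on center (1/2, -1/2), radius 1/7
for b4, the 3-step affine chain lands on center (13/140, 41/70), radius 1/350
for b5, the 3-step affine chain lands on center (13/140, 17/28), radius 1/350
for b2, the 4-step affine chain lands on center (-1/250, 73/125), radius 1/1125
for b6, the 4-step affine chain lands on center (1/500, 72/125), radius 1/1125
for b1, the 3-step affine chain lands on center (0, 31/50), radius 1/200


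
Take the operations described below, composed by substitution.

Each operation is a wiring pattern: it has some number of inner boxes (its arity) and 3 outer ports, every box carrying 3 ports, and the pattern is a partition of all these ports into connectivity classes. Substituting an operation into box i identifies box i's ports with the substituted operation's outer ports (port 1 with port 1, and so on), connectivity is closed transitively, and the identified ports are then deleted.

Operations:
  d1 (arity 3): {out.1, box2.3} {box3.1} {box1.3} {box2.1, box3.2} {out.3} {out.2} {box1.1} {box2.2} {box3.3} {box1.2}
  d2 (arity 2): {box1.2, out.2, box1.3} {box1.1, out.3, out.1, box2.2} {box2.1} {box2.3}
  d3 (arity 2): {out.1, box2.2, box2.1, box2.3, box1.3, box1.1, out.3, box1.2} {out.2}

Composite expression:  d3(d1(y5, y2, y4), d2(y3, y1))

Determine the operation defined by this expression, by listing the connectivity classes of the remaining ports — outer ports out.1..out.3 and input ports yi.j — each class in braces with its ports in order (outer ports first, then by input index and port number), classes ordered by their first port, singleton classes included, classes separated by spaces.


{out.1, out.3, y1.2, y2.3, y3.1, y3.2, y3.3} {out.2} {y1.1} {y1.3} {y2.1, y4.2} {y2.2} {y4.1} {y4.3} {y5.1} {y5.2} {y5.3}

After gluing at d3, chains via deleted ports link the y-ports.
d1 over (y5, y2, y4) gives {out.1, y2.3} {out.2} {out.3} {y2.1, y4.2} {y2.2} {y4.1} {y4.3} {y5.1} {y5.2} {y5.3}, out.j being that stage's outer ports
d2 over (y3, y1) gives {out.1, out.3, y1.2, y3.1} {out.2, y3.2, y3.3} {y1.1} {y1.3}, out.j being that stage's outer ports
d3 over (y5, y2, y4, y3, y1) gives {out.1, out.3, y1.2, y2.3, y3.1, y3.2, y3.3} {out.2} {y1.1} {y1.3} {y2.1, y4.2} {y2.2} {y4.1} {y4.3} {y5.1} {y5.2} {y5.3}, out.j being that stage's outer ports


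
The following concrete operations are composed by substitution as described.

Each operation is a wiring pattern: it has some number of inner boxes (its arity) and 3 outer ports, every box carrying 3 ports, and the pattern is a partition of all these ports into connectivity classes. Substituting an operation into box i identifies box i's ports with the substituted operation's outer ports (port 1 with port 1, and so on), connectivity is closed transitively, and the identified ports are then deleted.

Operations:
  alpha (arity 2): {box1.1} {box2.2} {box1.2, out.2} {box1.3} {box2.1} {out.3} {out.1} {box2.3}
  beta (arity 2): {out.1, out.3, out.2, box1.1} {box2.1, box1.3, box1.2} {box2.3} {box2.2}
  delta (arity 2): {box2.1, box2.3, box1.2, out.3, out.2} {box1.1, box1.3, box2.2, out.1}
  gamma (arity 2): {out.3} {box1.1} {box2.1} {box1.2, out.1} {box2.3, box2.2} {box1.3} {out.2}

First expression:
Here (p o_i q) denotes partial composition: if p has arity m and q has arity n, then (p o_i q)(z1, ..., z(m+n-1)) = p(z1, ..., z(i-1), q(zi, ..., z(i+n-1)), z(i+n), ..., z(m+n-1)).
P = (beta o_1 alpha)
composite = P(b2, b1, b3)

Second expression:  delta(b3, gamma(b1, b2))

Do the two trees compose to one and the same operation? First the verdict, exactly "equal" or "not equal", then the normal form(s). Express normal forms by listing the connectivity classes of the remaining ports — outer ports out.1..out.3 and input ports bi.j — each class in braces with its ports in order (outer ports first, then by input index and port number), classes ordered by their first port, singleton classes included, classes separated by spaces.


not equal; the first gives {out.1, out.2, out.3} {b1.1} {b1.2} {b1.3} {b2.1} {b2.2, b3.1} {b2.3} {b3.2} {b3.3} and the second {out.1, b3.1, b3.3} {out.2, out.3, b1.2, b3.2} {b1.1} {b1.3} {b2.1} {b2.2, b2.3}

The first expression, normalized: {out.1, out.2, out.3} {b1.1} {b1.2} {b1.3} {b2.1} {b2.2, b3.1} {b2.3} {b3.2} {b3.3}
The second expression, normalized: {out.1, b3.1, b3.3} {out.2, out.3, b1.2, b3.2} {b1.1} {b1.3} {b2.1} {b2.2, b2.3}
No match — not equal.
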